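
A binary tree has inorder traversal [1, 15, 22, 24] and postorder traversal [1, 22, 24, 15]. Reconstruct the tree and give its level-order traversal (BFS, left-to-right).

Inorder:   [1, 15, 22, 24]
Postorder: [1, 22, 24, 15]
Algorithm: postorder visits root last, so walk postorder right-to-left;
each value is the root of the current inorder slice — split it at that
value, recurse on the right subtree first, then the left.
Recursive splits:
  root=15; inorder splits into left=[1], right=[22, 24]
  root=24; inorder splits into left=[22], right=[]
  root=22; inorder splits into left=[], right=[]
  root=1; inorder splits into left=[], right=[]
Reconstructed level-order: [15, 1, 24, 22]


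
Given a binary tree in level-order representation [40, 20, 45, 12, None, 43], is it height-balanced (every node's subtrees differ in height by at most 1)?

Tree (level-order array): [40, 20, 45, 12, None, 43]
Definition: a tree is height-balanced if, at every node, |h(left) - h(right)| <= 1 (empty subtree has height -1).
Bottom-up per-node check:
  node 12: h_left=-1, h_right=-1, diff=0 [OK], height=0
  node 20: h_left=0, h_right=-1, diff=1 [OK], height=1
  node 43: h_left=-1, h_right=-1, diff=0 [OK], height=0
  node 45: h_left=0, h_right=-1, diff=1 [OK], height=1
  node 40: h_left=1, h_right=1, diff=0 [OK], height=2
All nodes satisfy the balance condition.
Result: Balanced


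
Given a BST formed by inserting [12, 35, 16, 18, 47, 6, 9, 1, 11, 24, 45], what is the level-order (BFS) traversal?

Tree insertion order: [12, 35, 16, 18, 47, 6, 9, 1, 11, 24, 45]
Tree (level-order array): [12, 6, 35, 1, 9, 16, 47, None, None, None, 11, None, 18, 45, None, None, None, None, 24]
BFS from the root, enqueuing left then right child of each popped node:
  queue [12] -> pop 12, enqueue [6, 35], visited so far: [12]
  queue [6, 35] -> pop 6, enqueue [1, 9], visited so far: [12, 6]
  queue [35, 1, 9] -> pop 35, enqueue [16, 47], visited so far: [12, 6, 35]
  queue [1, 9, 16, 47] -> pop 1, enqueue [none], visited so far: [12, 6, 35, 1]
  queue [9, 16, 47] -> pop 9, enqueue [11], visited so far: [12, 6, 35, 1, 9]
  queue [16, 47, 11] -> pop 16, enqueue [18], visited so far: [12, 6, 35, 1, 9, 16]
  queue [47, 11, 18] -> pop 47, enqueue [45], visited so far: [12, 6, 35, 1, 9, 16, 47]
  queue [11, 18, 45] -> pop 11, enqueue [none], visited so far: [12, 6, 35, 1, 9, 16, 47, 11]
  queue [18, 45] -> pop 18, enqueue [24], visited so far: [12, 6, 35, 1, 9, 16, 47, 11, 18]
  queue [45, 24] -> pop 45, enqueue [none], visited so far: [12, 6, 35, 1, 9, 16, 47, 11, 18, 45]
  queue [24] -> pop 24, enqueue [none], visited so far: [12, 6, 35, 1, 9, 16, 47, 11, 18, 45, 24]
Result: [12, 6, 35, 1, 9, 16, 47, 11, 18, 45, 24]


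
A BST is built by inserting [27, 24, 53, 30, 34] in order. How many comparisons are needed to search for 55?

Search path for 55: 27 -> 53
Found: False
Comparisons: 2


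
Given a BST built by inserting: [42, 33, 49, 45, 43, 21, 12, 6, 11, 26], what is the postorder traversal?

Tree insertion order: [42, 33, 49, 45, 43, 21, 12, 6, 11, 26]
Tree (level-order array): [42, 33, 49, 21, None, 45, None, 12, 26, 43, None, 6, None, None, None, None, None, None, 11]
Postorder traversal: [11, 6, 12, 26, 21, 33, 43, 45, 49, 42]


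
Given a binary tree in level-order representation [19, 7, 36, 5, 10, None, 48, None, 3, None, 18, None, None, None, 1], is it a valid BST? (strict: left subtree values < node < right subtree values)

Level-order array: [19, 7, 36, 5, 10, None, 48, None, 3, None, 18, None, None, None, 1]
Validate using subtree bounds (lo, hi): at each node, require lo < value < hi,
then recurse left with hi=value and right with lo=value.
Preorder trace (stopping at first violation):
  at node 19 with bounds (-inf, +inf): OK
  at node 7 with bounds (-inf, 19): OK
  at node 5 with bounds (-inf, 7): OK
  at node 3 with bounds (5, 7): VIOLATION
Node 3 violates its bound: not (5 < 3 < 7).
Result: Not a valid BST


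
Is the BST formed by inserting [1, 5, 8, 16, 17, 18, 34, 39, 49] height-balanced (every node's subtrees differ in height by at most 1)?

Tree (level-order array): [1, None, 5, None, 8, None, 16, None, 17, None, 18, None, 34, None, 39, None, 49]
Definition: a tree is height-balanced if, at every node, |h(left) - h(right)| <= 1 (empty subtree has height -1).
Bottom-up per-node check:
  node 49: h_left=-1, h_right=-1, diff=0 [OK], height=0
  node 39: h_left=-1, h_right=0, diff=1 [OK], height=1
  node 34: h_left=-1, h_right=1, diff=2 [FAIL (|-1-1|=2 > 1)], height=2
  node 18: h_left=-1, h_right=2, diff=3 [FAIL (|-1-2|=3 > 1)], height=3
  node 17: h_left=-1, h_right=3, diff=4 [FAIL (|-1-3|=4 > 1)], height=4
  node 16: h_left=-1, h_right=4, diff=5 [FAIL (|-1-4|=5 > 1)], height=5
  node 8: h_left=-1, h_right=5, diff=6 [FAIL (|-1-5|=6 > 1)], height=6
  node 5: h_left=-1, h_right=6, diff=7 [FAIL (|-1-6|=7 > 1)], height=7
  node 1: h_left=-1, h_right=7, diff=8 [FAIL (|-1-7|=8 > 1)], height=8
Node 34 violates the condition: |-1 - 1| = 2 > 1.
Result: Not balanced


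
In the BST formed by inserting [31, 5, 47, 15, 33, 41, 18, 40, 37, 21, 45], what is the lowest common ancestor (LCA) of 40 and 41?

Tree insertion order: [31, 5, 47, 15, 33, 41, 18, 40, 37, 21, 45]
Tree (level-order array): [31, 5, 47, None, 15, 33, None, None, 18, None, 41, None, 21, 40, 45, None, None, 37]
In a BST, the LCA of p=40, q=41 is the first node v on the
root-to-leaf path with p <= v <= q (go left if both < v, right if both > v).
Walk from root:
  at 31: both 40 and 41 > 31, go right
  at 47: both 40 and 41 < 47, go left
  at 33: both 40 and 41 > 33, go right
  at 41: 40 <= 41 <= 41, this is the LCA
LCA = 41


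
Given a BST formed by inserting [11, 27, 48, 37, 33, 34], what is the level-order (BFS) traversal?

Tree insertion order: [11, 27, 48, 37, 33, 34]
Tree (level-order array): [11, None, 27, None, 48, 37, None, 33, None, None, 34]
BFS from the root, enqueuing left then right child of each popped node:
  queue [11] -> pop 11, enqueue [27], visited so far: [11]
  queue [27] -> pop 27, enqueue [48], visited so far: [11, 27]
  queue [48] -> pop 48, enqueue [37], visited so far: [11, 27, 48]
  queue [37] -> pop 37, enqueue [33], visited so far: [11, 27, 48, 37]
  queue [33] -> pop 33, enqueue [34], visited so far: [11, 27, 48, 37, 33]
  queue [34] -> pop 34, enqueue [none], visited so far: [11, 27, 48, 37, 33, 34]
Result: [11, 27, 48, 37, 33, 34]


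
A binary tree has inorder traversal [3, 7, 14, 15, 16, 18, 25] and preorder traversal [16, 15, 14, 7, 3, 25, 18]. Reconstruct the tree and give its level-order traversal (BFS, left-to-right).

Inorder:  [3, 7, 14, 15, 16, 18, 25]
Preorder: [16, 15, 14, 7, 3, 25, 18]
Algorithm: preorder visits root first, so consume preorder in order;
for each root, split the current inorder slice at that value into
left-subtree inorder and right-subtree inorder, then recurse.
Recursive splits:
  root=16; inorder splits into left=[3, 7, 14, 15], right=[18, 25]
  root=15; inorder splits into left=[3, 7, 14], right=[]
  root=14; inorder splits into left=[3, 7], right=[]
  root=7; inorder splits into left=[3], right=[]
  root=3; inorder splits into left=[], right=[]
  root=25; inorder splits into left=[18], right=[]
  root=18; inorder splits into left=[], right=[]
Reconstructed level-order: [16, 15, 25, 14, 18, 7, 3]


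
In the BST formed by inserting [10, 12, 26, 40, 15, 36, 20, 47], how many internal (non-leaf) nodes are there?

Tree built from: [10, 12, 26, 40, 15, 36, 20, 47]
Tree (level-order array): [10, None, 12, None, 26, 15, 40, None, 20, 36, 47]
Rule: An internal node has at least one child.
Per-node child counts:
  node 10: 1 child(ren)
  node 12: 1 child(ren)
  node 26: 2 child(ren)
  node 15: 1 child(ren)
  node 20: 0 child(ren)
  node 40: 2 child(ren)
  node 36: 0 child(ren)
  node 47: 0 child(ren)
Matching nodes: [10, 12, 26, 15, 40]
Count of internal (non-leaf) nodes: 5


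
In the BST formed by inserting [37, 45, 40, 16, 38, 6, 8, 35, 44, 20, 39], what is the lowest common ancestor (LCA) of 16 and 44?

Tree insertion order: [37, 45, 40, 16, 38, 6, 8, 35, 44, 20, 39]
Tree (level-order array): [37, 16, 45, 6, 35, 40, None, None, 8, 20, None, 38, 44, None, None, None, None, None, 39]
In a BST, the LCA of p=16, q=44 is the first node v on the
root-to-leaf path with p <= v <= q (go left if both < v, right if both > v).
Walk from root:
  at 37: 16 <= 37 <= 44, this is the LCA
LCA = 37


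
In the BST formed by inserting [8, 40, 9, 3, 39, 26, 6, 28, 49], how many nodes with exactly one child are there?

Tree built from: [8, 40, 9, 3, 39, 26, 6, 28, 49]
Tree (level-order array): [8, 3, 40, None, 6, 9, 49, None, None, None, 39, None, None, 26, None, None, 28]
Rule: These are nodes with exactly 1 non-null child.
Per-node child counts:
  node 8: 2 child(ren)
  node 3: 1 child(ren)
  node 6: 0 child(ren)
  node 40: 2 child(ren)
  node 9: 1 child(ren)
  node 39: 1 child(ren)
  node 26: 1 child(ren)
  node 28: 0 child(ren)
  node 49: 0 child(ren)
Matching nodes: [3, 9, 39, 26]
Count of nodes with exactly one child: 4


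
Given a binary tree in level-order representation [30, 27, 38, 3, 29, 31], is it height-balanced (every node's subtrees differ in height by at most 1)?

Tree (level-order array): [30, 27, 38, 3, 29, 31]
Definition: a tree is height-balanced if, at every node, |h(left) - h(right)| <= 1 (empty subtree has height -1).
Bottom-up per-node check:
  node 3: h_left=-1, h_right=-1, diff=0 [OK], height=0
  node 29: h_left=-1, h_right=-1, diff=0 [OK], height=0
  node 27: h_left=0, h_right=0, diff=0 [OK], height=1
  node 31: h_left=-1, h_right=-1, diff=0 [OK], height=0
  node 38: h_left=0, h_right=-1, diff=1 [OK], height=1
  node 30: h_left=1, h_right=1, diff=0 [OK], height=2
All nodes satisfy the balance condition.
Result: Balanced


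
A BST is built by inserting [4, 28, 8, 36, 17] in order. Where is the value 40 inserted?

Starting tree (level order): [4, None, 28, 8, 36, None, 17]
Insertion path: 4 -> 28 -> 36
Result: insert 40 as right child of 36
Final tree (level order): [4, None, 28, 8, 36, None, 17, None, 40]


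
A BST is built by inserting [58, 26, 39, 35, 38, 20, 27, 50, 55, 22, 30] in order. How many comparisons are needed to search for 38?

Search path for 38: 58 -> 26 -> 39 -> 35 -> 38
Found: True
Comparisons: 5


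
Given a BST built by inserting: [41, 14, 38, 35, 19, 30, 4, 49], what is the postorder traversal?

Tree insertion order: [41, 14, 38, 35, 19, 30, 4, 49]
Tree (level-order array): [41, 14, 49, 4, 38, None, None, None, None, 35, None, 19, None, None, 30]
Postorder traversal: [4, 30, 19, 35, 38, 14, 49, 41]


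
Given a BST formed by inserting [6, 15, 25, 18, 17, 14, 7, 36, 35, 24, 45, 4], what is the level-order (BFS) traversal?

Tree insertion order: [6, 15, 25, 18, 17, 14, 7, 36, 35, 24, 45, 4]
Tree (level-order array): [6, 4, 15, None, None, 14, 25, 7, None, 18, 36, None, None, 17, 24, 35, 45]
BFS from the root, enqueuing left then right child of each popped node:
  queue [6] -> pop 6, enqueue [4, 15], visited so far: [6]
  queue [4, 15] -> pop 4, enqueue [none], visited so far: [6, 4]
  queue [15] -> pop 15, enqueue [14, 25], visited so far: [6, 4, 15]
  queue [14, 25] -> pop 14, enqueue [7], visited so far: [6, 4, 15, 14]
  queue [25, 7] -> pop 25, enqueue [18, 36], visited so far: [6, 4, 15, 14, 25]
  queue [7, 18, 36] -> pop 7, enqueue [none], visited so far: [6, 4, 15, 14, 25, 7]
  queue [18, 36] -> pop 18, enqueue [17, 24], visited so far: [6, 4, 15, 14, 25, 7, 18]
  queue [36, 17, 24] -> pop 36, enqueue [35, 45], visited so far: [6, 4, 15, 14, 25, 7, 18, 36]
  queue [17, 24, 35, 45] -> pop 17, enqueue [none], visited so far: [6, 4, 15, 14, 25, 7, 18, 36, 17]
  queue [24, 35, 45] -> pop 24, enqueue [none], visited so far: [6, 4, 15, 14, 25, 7, 18, 36, 17, 24]
  queue [35, 45] -> pop 35, enqueue [none], visited so far: [6, 4, 15, 14, 25, 7, 18, 36, 17, 24, 35]
  queue [45] -> pop 45, enqueue [none], visited so far: [6, 4, 15, 14, 25, 7, 18, 36, 17, 24, 35, 45]
Result: [6, 4, 15, 14, 25, 7, 18, 36, 17, 24, 35, 45]


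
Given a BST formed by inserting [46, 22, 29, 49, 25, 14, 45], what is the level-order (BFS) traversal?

Tree insertion order: [46, 22, 29, 49, 25, 14, 45]
Tree (level-order array): [46, 22, 49, 14, 29, None, None, None, None, 25, 45]
BFS from the root, enqueuing left then right child of each popped node:
  queue [46] -> pop 46, enqueue [22, 49], visited so far: [46]
  queue [22, 49] -> pop 22, enqueue [14, 29], visited so far: [46, 22]
  queue [49, 14, 29] -> pop 49, enqueue [none], visited so far: [46, 22, 49]
  queue [14, 29] -> pop 14, enqueue [none], visited so far: [46, 22, 49, 14]
  queue [29] -> pop 29, enqueue [25, 45], visited so far: [46, 22, 49, 14, 29]
  queue [25, 45] -> pop 25, enqueue [none], visited so far: [46, 22, 49, 14, 29, 25]
  queue [45] -> pop 45, enqueue [none], visited so far: [46, 22, 49, 14, 29, 25, 45]
Result: [46, 22, 49, 14, 29, 25, 45]


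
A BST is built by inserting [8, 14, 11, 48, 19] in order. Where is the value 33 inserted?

Starting tree (level order): [8, None, 14, 11, 48, None, None, 19]
Insertion path: 8 -> 14 -> 48 -> 19
Result: insert 33 as right child of 19
Final tree (level order): [8, None, 14, 11, 48, None, None, 19, None, None, 33]


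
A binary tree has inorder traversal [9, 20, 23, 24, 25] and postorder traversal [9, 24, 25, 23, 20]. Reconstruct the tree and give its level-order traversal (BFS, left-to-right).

Inorder:   [9, 20, 23, 24, 25]
Postorder: [9, 24, 25, 23, 20]
Algorithm: postorder visits root last, so walk postorder right-to-left;
each value is the root of the current inorder slice — split it at that
value, recurse on the right subtree first, then the left.
Recursive splits:
  root=20; inorder splits into left=[9], right=[23, 24, 25]
  root=23; inorder splits into left=[], right=[24, 25]
  root=25; inorder splits into left=[24], right=[]
  root=24; inorder splits into left=[], right=[]
  root=9; inorder splits into left=[], right=[]
Reconstructed level-order: [20, 9, 23, 25, 24]


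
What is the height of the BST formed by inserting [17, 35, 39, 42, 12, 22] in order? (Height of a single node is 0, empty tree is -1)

Insertion order: [17, 35, 39, 42, 12, 22]
Tree (level-order array): [17, 12, 35, None, None, 22, 39, None, None, None, 42]
Compute height bottom-up (empty subtree = -1):
  height(12) = 1 + max(-1, -1) = 0
  height(22) = 1 + max(-1, -1) = 0
  height(42) = 1 + max(-1, -1) = 0
  height(39) = 1 + max(-1, 0) = 1
  height(35) = 1 + max(0, 1) = 2
  height(17) = 1 + max(0, 2) = 3
Height = 3


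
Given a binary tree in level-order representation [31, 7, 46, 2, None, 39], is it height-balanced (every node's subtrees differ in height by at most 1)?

Tree (level-order array): [31, 7, 46, 2, None, 39]
Definition: a tree is height-balanced if, at every node, |h(left) - h(right)| <= 1 (empty subtree has height -1).
Bottom-up per-node check:
  node 2: h_left=-1, h_right=-1, diff=0 [OK], height=0
  node 7: h_left=0, h_right=-1, diff=1 [OK], height=1
  node 39: h_left=-1, h_right=-1, diff=0 [OK], height=0
  node 46: h_left=0, h_right=-1, diff=1 [OK], height=1
  node 31: h_left=1, h_right=1, diff=0 [OK], height=2
All nodes satisfy the balance condition.
Result: Balanced


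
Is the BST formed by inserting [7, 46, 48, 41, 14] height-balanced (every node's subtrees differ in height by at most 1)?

Tree (level-order array): [7, None, 46, 41, 48, 14]
Definition: a tree is height-balanced if, at every node, |h(left) - h(right)| <= 1 (empty subtree has height -1).
Bottom-up per-node check:
  node 14: h_left=-1, h_right=-1, diff=0 [OK], height=0
  node 41: h_left=0, h_right=-1, diff=1 [OK], height=1
  node 48: h_left=-1, h_right=-1, diff=0 [OK], height=0
  node 46: h_left=1, h_right=0, diff=1 [OK], height=2
  node 7: h_left=-1, h_right=2, diff=3 [FAIL (|-1-2|=3 > 1)], height=3
Node 7 violates the condition: |-1 - 2| = 3 > 1.
Result: Not balanced


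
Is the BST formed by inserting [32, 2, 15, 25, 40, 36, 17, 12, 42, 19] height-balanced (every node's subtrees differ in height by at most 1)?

Tree (level-order array): [32, 2, 40, None, 15, 36, 42, 12, 25, None, None, None, None, None, None, 17, None, None, 19]
Definition: a tree is height-balanced if, at every node, |h(left) - h(right)| <= 1 (empty subtree has height -1).
Bottom-up per-node check:
  node 12: h_left=-1, h_right=-1, diff=0 [OK], height=0
  node 19: h_left=-1, h_right=-1, diff=0 [OK], height=0
  node 17: h_left=-1, h_right=0, diff=1 [OK], height=1
  node 25: h_left=1, h_right=-1, diff=2 [FAIL (|1--1|=2 > 1)], height=2
  node 15: h_left=0, h_right=2, diff=2 [FAIL (|0-2|=2 > 1)], height=3
  node 2: h_left=-1, h_right=3, diff=4 [FAIL (|-1-3|=4 > 1)], height=4
  node 36: h_left=-1, h_right=-1, diff=0 [OK], height=0
  node 42: h_left=-1, h_right=-1, diff=0 [OK], height=0
  node 40: h_left=0, h_right=0, diff=0 [OK], height=1
  node 32: h_left=4, h_right=1, diff=3 [FAIL (|4-1|=3 > 1)], height=5
Node 25 violates the condition: |1 - -1| = 2 > 1.
Result: Not balanced


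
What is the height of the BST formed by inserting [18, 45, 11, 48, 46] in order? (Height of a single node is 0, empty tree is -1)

Insertion order: [18, 45, 11, 48, 46]
Tree (level-order array): [18, 11, 45, None, None, None, 48, 46]
Compute height bottom-up (empty subtree = -1):
  height(11) = 1 + max(-1, -1) = 0
  height(46) = 1 + max(-1, -1) = 0
  height(48) = 1 + max(0, -1) = 1
  height(45) = 1 + max(-1, 1) = 2
  height(18) = 1 + max(0, 2) = 3
Height = 3


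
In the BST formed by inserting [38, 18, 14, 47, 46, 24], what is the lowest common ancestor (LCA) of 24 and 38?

Tree insertion order: [38, 18, 14, 47, 46, 24]
Tree (level-order array): [38, 18, 47, 14, 24, 46]
In a BST, the LCA of p=24, q=38 is the first node v on the
root-to-leaf path with p <= v <= q (go left if both < v, right if both > v).
Walk from root:
  at 38: 24 <= 38 <= 38, this is the LCA
LCA = 38


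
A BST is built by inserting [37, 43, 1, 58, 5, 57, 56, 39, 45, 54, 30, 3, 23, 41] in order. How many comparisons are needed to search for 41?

Search path for 41: 37 -> 43 -> 39 -> 41
Found: True
Comparisons: 4


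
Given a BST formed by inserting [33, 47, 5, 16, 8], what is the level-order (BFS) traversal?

Tree insertion order: [33, 47, 5, 16, 8]
Tree (level-order array): [33, 5, 47, None, 16, None, None, 8]
BFS from the root, enqueuing left then right child of each popped node:
  queue [33] -> pop 33, enqueue [5, 47], visited so far: [33]
  queue [5, 47] -> pop 5, enqueue [16], visited so far: [33, 5]
  queue [47, 16] -> pop 47, enqueue [none], visited so far: [33, 5, 47]
  queue [16] -> pop 16, enqueue [8], visited so far: [33, 5, 47, 16]
  queue [8] -> pop 8, enqueue [none], visited so far: [33, 5, 47, 16, 8]
Result: [33, 5, 47, 16, 8]


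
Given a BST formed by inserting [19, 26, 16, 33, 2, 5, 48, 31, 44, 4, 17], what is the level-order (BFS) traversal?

Tree insertion order: [19, 26, 16, 33, 2, 5, 48, 31, 44, 4, 17]
Tree (level-order array): [19, 16, 26, 2, 17, None, 33, None, 5, None, None, 31, 48, 4, None, None, None, 44]
BFS from the root, enqueuing left then right child of each popped node:
  queue [19] -> pop 19, enqueue [16, 26], visited so far: [19]
  queue [16, 26] -> pop 16, enqueue [2, 17], visited so far: [19, 16]
  queue [26, 2, 17] -> pop 26, enqueue [33], visited so far: [19, 16, 26]
  queue [2, 17, 33] -> pop 2, enqueue [5], visited so far: [19, 16, 26, 2]
  queue [17, 33, 5] -> pop 17, enqueue [none], visited so far: [19, 16, 26, 2, 17]
  queue [33, 5] -> pop 33, enqueue [31, 48], visited so far: [19, 16, 26, 2, 17, 33]
  queue [5, 31, 48] -> pop 5, enqueue [4], visited so far: [19, 16, 26, 2, 17, 33, 5]
  queue [31, 48, 4] -> pop 31, enqueue [none], visited so far: [19, 16, 26, 2, 17, 33, 5, 31]
  queue [48, 4] -> pop 48, enqueue [44], visited so far: [19, 16, 26, 2, 17, 33, 5, 31, 48]
  queue [4, 44] -> pop 4, enqueue [none], visited so far: [19, 16, 26, 2, 17, 33, 5, 31, 48, 4]
  queue [44] -> pop 44, enqueue [none], visited so far: [19, 16, 26, 2, 17, 33, 5, 31, 48, 4, 44]
Result: [19, 16, 26, 2, 17, 33, 5, 31, 48, 4, 44]


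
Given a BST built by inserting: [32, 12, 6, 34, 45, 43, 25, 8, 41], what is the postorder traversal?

Tree insertion order: [32, 12, 6, 34, 45, 43, 25, 8, 41]
Tree (level-order array): [32, 12, 34, 6, 25, None, 45, None, 8, None, None, 43, None, None, None, 41]
Postorder traversal: [8, 6, 25, 12, 41, 43, 45, 34, 32]


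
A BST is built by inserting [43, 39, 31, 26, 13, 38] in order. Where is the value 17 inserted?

Starting tree (level order): [43, 39, None, 31, None, 26, 38, 13]
Insertion path: 43 -> 39 -> 31 -> 26 -> 13
Result: insert 17 as right child of 13
Final tree (level order): [43, 39, None, 31, None, 26, 38, 13, None, None, None, None, 17]


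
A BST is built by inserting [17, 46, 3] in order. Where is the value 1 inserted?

Starting tree (level order): [17, 3, 46]
Insertion path: 17 -> 3
Result: insert 1 as left child of 3
Final tree (level order): [17, 3, 46, 1]


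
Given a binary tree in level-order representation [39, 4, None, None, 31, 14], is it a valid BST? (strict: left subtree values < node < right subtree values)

Level-order array: [39, 4, None, None, 31, 14]
Validate using subtree bounds (lo, hi): at each node, require lo < value < hi,
then recurse left with hi=value and right with lo=value.
Preorder trace (stopping at first violation):
  at node 39 with bounds (-inf, +inf): OK
  at node 4 with bounds (-inf, 39): OK
  at node 31 with bounds (4, 39): OK
  at node 14 with bounds (4, 31): OK
No violation found at any node.
Result: Valid BST


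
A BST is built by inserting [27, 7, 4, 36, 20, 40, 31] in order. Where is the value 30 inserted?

Starting tree (level order): [27, 7, 36, 4, 20, 31, 40]
Insertion path: 27 -> 36 -> 31
Result: insert 30 as left child of 31
Final tree (level order): [27, 7, 36, 4, 20, 31, 40, None, None, None, None, 30]


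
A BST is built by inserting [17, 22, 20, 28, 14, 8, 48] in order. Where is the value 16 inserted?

Starting tree (level order): [17, 14, 22, 8, None, 20, 28, None, None, None, None, None, 48]
Insertion path: 17 -> 14
Result: insert 16 as right child of 14
Final tree (level order): [17, 14, 22, 8, 16, 20, 28, None, None, None, None, None, None, None, 48]


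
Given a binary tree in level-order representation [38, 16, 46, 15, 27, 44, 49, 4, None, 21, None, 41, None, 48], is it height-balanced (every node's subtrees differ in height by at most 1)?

Tree (level-order array): [38, 16, 46, 15, 27, 44, 49, 4, None, 21, None, 41, None, 48]
Definition: a tree is height-balanced if, at every node, |h(left) - h(right)| <= 1 (empty subtree has height -1).
Bottom-up per-node check:
  node 4: h_left=-1, h_right=-1, diff=0 [OK], height=0
  node 15: h_left=0, h_right=-1, diff=1 [OK], height=1
  node 21: h_left=-1, h_right=-1, diff=0 [OK], height=0
  node 27: h_left=0, h_right=-1, diff=1 [OK], height=1
  node 16: h_left=1, h_right=1, diff=0 [OK], height=2
  node 41: h_left=-1, h_right=-1, diff=0 [OK], height=0
  node 44: h_left=0, h_right=-1, diff=1 [OK], height=1
  node 48: h_left=-1, h_right=-1, diff=0 [OK], height=0
  node 49: h_left=0, h_right=-1, diff=1 [OK], height=1
  node 46: h_left=1, h_right=1, diff=0 [OK], height=2
  node 38: h_left=2, h_right=2, diff=0 [OK], height=3
All nodes satisfy the balance condition.
Result: Balanced


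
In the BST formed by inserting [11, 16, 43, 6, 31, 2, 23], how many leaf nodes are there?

Tree built from: [11, 16, 43, 6, 31, 2, 23]
Tree (level-order array): [11, 6, 16, 2, None, None, 43, None, None, 31, None, 23]
Rule: A leaf has 0 children.
Per-node child counts:
  node 11: 2 child(ren)
  node 6: 1 child(ren)
  node 2: 0 child(ren)
  node 16: 1 child(ren)
  node 43: 1 child(ren)
  node 31: 1 child(ren)
  node 23: 0 child(ren)
Matching nodes: [2, 23]
Count of leaf nodes: 2


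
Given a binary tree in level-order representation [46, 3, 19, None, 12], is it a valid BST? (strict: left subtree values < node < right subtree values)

Level-order array: [46, 3, 19, None, 12]
Validate using subtree bounds (lo, hi): at each node, require lo < value < hi,
then recurse left with hi=value and right with lo=value.
Preorder trace (stopping at first violation):
  at node 46 with bounds (-inf, +inf): OK
  at node 3 with bounds (-inf, 46): OK
  at node 12 with bounds (3, 46): OK
  at node 19 with bounds (46, +inf): VIOLATION
Node 19 violates its bound: not (46 < 19 < +inf).
Result: Not a valid BST


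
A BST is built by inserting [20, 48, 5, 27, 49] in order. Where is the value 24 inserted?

Starting tree (level order): [20, 5, 48, None, None, 27, 49]
Insertion path: 20 -> 48 -> 27
Result: insert 24 as left child of 27
Final tree (level order): [20, 5, 48, None, None, 27, 49, 24]


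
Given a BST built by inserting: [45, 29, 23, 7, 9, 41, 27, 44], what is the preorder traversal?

Tree insertion order: [45, 29, 23, 7, 9, 41, 27, 44]
Tree (level-order array): [45, 29, None, 23, 41, 7, 27, None, 44, None, 9]
Preorder traversal: [45, 29, 23, 7, 9, 27, 41, 44]


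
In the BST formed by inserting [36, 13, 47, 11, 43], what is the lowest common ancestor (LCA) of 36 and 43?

Tree insertion order: [36, 13, 47, 11, 43]
Tree (level-order array): [36, 13, 47, 11, None, 43]
In a BST, the LCA of p=36, q=43 is the first node v on the
root-to-leaf path with p <= v <= q (go left if both < v, right if both > v).
Walk from root:
  at 36: 36 <= 36 <= 43, this is the LCA
LCA = 36


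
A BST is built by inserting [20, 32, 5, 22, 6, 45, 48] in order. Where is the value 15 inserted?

Starting tree (level order): [20, 5, 32, None, 6, 22, 45, None, None, None, None, None, 48]
Insertion path: 20 -> 5 -> 6
Result: insert 15 as right child of 6
Final tree (level order): [20, 5, 32, None, 6, 22, 45, None, 15, None, None, None, 48]


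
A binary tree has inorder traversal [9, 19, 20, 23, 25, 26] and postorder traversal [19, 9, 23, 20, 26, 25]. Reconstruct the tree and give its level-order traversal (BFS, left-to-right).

Inorder:   [9, 19, 20, 23, 25, 26]
Postorder: [19, 9, 23, 20, 26, 25]
Algorithm: postorder visits root last, so walk postorder right-to-left;
each value is the root of the current inorder slice — split it at that
value, recurse on the right subtree first, then the left.
Recursive splits:
  root=25; inorder splits into left=[9, 19, 20, 23], right=[26]
  root=26; inorder splits into left=[], right=[]
  root=20; inorder splits into left=[9, 19], right=[23]
  root=23; inorder splits into left=[], right=[]
  root=9; inorder splits into left=[], right=[19]
  root=19; inorder splits into left=[], right=[]
Reconstructed level-order: [25, 20, 26, 9, 23, 19]


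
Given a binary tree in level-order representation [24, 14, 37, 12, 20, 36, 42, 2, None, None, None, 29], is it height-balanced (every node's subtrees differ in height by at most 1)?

Tree (level-order array): [24, 14, 37, 12, 20, 36, 42, 2, None, None, None, 29]
Definition: a tree is height-balanced if, at every node, |h(left) - h(right)| <= 1 (empty subtree has height -1).
Bottom-up per-node check:
  node 2: h_left=-1, h_right=-1, diff=0 [OK], height=0
  node 12: h_left=0, h_right=-1, diff=1 [OK], height=1
  node 20: h_left=-1, h_right=-1, diff=0 [OK], height=0
  node 14: h_left=1, h_right=0, diff=1 [OK], height=2
  node 29: h_left=-1, h_right=-1, diff=0 [OK], height=0
  node 36: h_left=0, h_right=-1, diff=1 [OK], height=1
  node 42: h_left=-1, h_right=-1, diff=0 [OK], height=0
  node 37: h_left=1, h_right=0, diff=1 [OK], height=2
  node 24: h_left=2, h_right=2, diff=0 [OK], height=3
All nodes satisfy the balance condition.
Result: Balanced


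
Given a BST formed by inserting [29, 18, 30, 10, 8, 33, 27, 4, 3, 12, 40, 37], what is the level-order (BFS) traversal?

Tree insertion order: [29, 18, 30, 10, 8, 33, 27, 4, 3, 12, 40, 37]
Tree (level-order array): [29, 18, 30, 10, 27, None, 33, 8, 12, None, None, None, 40, 4, None, None, None, 37, None, 3]
BFS from the root, enqueuing left then right child of each popped node:
  queue [29] -> pop 29, enqueue [18, 30], visited so far: [29]
  queue [18, 30] -> pop 18, enqueue [10, 27], visited so far: [29, 18]
  queue [30, 10, 27] -> pop 30, enqueue [33], visited so far: [29, 18, 30]
  queue [10, 27, 33] -> pop 10, enqueue [8, 12], visited so far: [29, 18, 30, 10]
  queue [27, 33, 8, 12] -> pop 27, enqueue [none], visited so far: [29, 18, 30, 10, 27]
  queue [33, 8, 12] -> pop 33, enqueue [40], visited so far: [29, 18, 30, 10, 27, 33]
  queue [8, 12, 40] -> pop 8, enqueue [4], visited so far: [29, 18, 30, 10, 27, 33, 8]
  queue [12, 40, 4] -> pop 12, enqueue [none], visited so far: [29, 18, 30, 10, 27, 33, 8, 12]
  queue [40, 4] -> pop 40, enqueue [37], visited so far: [29, 18, 30, 10, 27, 33, 8, 12, 40]
  queue [4, 37] -> pop 4, enqueue [3], visited so far: [29, 18, 30, 10, 27, 33, 8, 12, 40, 4]
  queue [37, 3] -> pop 37, enqueue [none], visited so far: [29, 18, 30, 10, 27, 33, 8, 12, 40, 4, 37]
  queue [3] -> pop 3, enqueue [none], visited so far: [29, 18, 30, 10, 27, 33, 8, 12, 40, 4, 37, 3]
Result: [29, 18, 30, 10, 27, 33, 8, 12, 40, 4, 37, 3]


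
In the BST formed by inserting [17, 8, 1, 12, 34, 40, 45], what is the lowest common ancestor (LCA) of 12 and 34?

Tree insertion order: [17, 8, 1, 12, 34, 40, 45]
Tree (level-order array): [17, 8, 34, 1, 12, None, 40, None, None, None, None, None, 45]
In a BST, the LCA of p=12, q=34 is the first node v on the
root-to-leaf path with p <= v <= q (go left if both < v, right if both > v).
Walk from root:
  at 17: 12 <= 17 <= 34, this is the LCA
LCA = 17


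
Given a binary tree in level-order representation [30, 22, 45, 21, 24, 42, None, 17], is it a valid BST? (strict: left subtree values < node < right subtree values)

Level-order array: [30, 22, 45, 21, 24, 42, None, 17]
Validate using subtree bounds (lo, hi): at each node, require lo < value < hi,
then recurse left with hi=value and right with lo=value.
Preorder trace (stopping at first violation):
  at node 30 with bounds (-inf, +inf): OK
  at node 22 with bounds (-inf, 30): OK
  at node 21 with bounds (-inf, 22): OK
  at node 17 with bounds (-inf, 21): OK
  at node 24 with bounds (22, 30): OK
  at node 45 with bounds (30, +inf): OK
  at node 42 with bounds (30, 45): OK
No violation found at any node.
Result: Valid BST


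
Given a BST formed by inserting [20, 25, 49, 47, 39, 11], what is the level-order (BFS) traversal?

Tree insertion order: [20, 25, 49, 47, 39, 11]
Tree (level-order array): [20, 11, 25, None, None, None, 49, 47, None, 39]
BFS from the root, enqueuing left then right child of each popped node:
  queue [20] -> pop 20, enqueue [11, 25], visited so far: [20]
  queue [11, 25] -> pop 11, enqueue [none], visited so far: [20, 11]
  queue [25] -> pop 25, enqueue [49], visited so far: [20, 11, 25]
  queue [49] -> pop 49, enqueue [47], visited so far: [20, 11, 25, 49]
  queue [47] -> pop 47, enqueue [39], visited so far: [20, 11, 25, 49, 47]
  queue [39] -> pop 39, enqueue [none], visited so far: [20, 11, 25, 49, 47, 39]
Result: [20, 11, 25, 49, 47, 39]


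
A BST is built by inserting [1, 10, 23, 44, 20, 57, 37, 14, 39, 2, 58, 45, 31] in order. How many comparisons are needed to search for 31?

Search path for 31: 1 -> 10 -> 23 -> 44 -> 37 -> 31
Found: True
Comparisons: 6


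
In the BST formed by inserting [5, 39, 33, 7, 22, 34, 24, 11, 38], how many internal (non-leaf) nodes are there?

Tree built from: [5, 39, 33, 7, 22, 34, 24, 11, 38]
Tree (level-order array): [5, None, 39, 33, None, 7, 34, None, 22, None, 38, 11, 24]
Rule: An internal node has at least one child.
Per-node child counts:
  node 5: 1 child(ren)
  node 39: 1 child(ren)
  node 33: 2 child(ren)
  node 7: 1 child(ren)
  node 22: 2 child(ren)
  node 11: 0 child(ren)
  node 24: 0 child(ren)
  node 34: 1 child(ren)
  node 38: 0 child(ren)
Matching nodes: [5, 39, 33, 7, 22, 34]
Count of internal (non-leaf) nodes: 6


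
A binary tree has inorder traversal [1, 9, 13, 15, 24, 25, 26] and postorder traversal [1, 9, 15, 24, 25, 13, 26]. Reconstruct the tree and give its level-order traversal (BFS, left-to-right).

Inorder:   [1, 9, 13, 15, 24, 25, 26]
Postorder: [1, 9, 15, 24, 25, 13, 26]
Algorithm: postorder visits root last, so walk postorder right-to-left;
each value is the root of the current inorder slice — split it at that
value, recurse on the right subtree first, then the left.
Recursive splits:
  root=26; inorder splits into left=[1, 9, 13, 15, 24, 25], right=[]
  root=13; inorder splits into left=[1, 9], right=[15, 24, 25]
  root=25; inorder splits into left=[15, 24], right=[]
  root=24; inorder splits into left=[15], right=[]
  root=15; inorder splits into left=[], right=[]
  root=9; inorder splits into left=[1], right=[]
  root=1; inorder splits into left=[], right=[]
Reconstructed level-order: [26, 13, 9, 25, 1, 24, 15]


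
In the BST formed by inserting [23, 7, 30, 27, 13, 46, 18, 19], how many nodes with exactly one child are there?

Tree built from: [23, 7, 30, 27, 13, 46, 18, 19]
Tree (level-order array): [23, 7, 30, None, 13, 27, 46, None, 18, None, None, None, None, None, 19]
Rule: These are nodes with exactly 1 non-null child.
Per-node child counts:
  node 23: 2 child(ren)
  node 7: 1 child(ren)
  node 13: 1 child(ren)
  node 18: 1 child(ren)
  node 19: 0 child(ren)
  node 30: 2 child(ren)
  node 27: 0 child(ren)
  node 46: 0 child(ren)
Matching nodes: [7, 13, 18]
Count of nodes with exactly one child: 3


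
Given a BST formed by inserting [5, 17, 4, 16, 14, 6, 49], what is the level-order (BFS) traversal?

Tree insertion order: [5, 17, 4, 16, 14, 6, 49]
Tree (level-order array): [5, 4, 17, None, None, 16, 49, 14, None, None, None, 6]
BFS from the root, enqueuing left then right child of each popped node:
  queue [5] -> pop 5, enqueue [4, 17], visited so far: [5]
  queue [4, 17] -> pop 4, enqueue [none], visited so far: [5, 4]
  queue [17] -> pop 17, enqueue [16, 49], visited so far: [5, 4, 17]
  queue [16, 49] -> pop 16, enqueue [14], visited so far: [5, 4, 17, 16]
  queue [49, 14] -> pop 49, enqueue [none], visited so far: [5, 4, 17, 16, 49]
  queue [14] -> pop 14, enqueue [6], visited so far: [5, 4, 17, 16, 49, 14]
  queue [6] -> pop 6, enqueue [none], visited so far: [5, 4, 17, 16, 49, 14, 6]
Result: [5, 4, 17, 16, 49, 14, 6]


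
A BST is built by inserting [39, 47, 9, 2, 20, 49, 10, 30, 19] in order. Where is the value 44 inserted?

Starting tree (level order): [39, 9, 47, 2, 20, None, 49, None, None, 10, 30, None, None, None, 19]
Insertion path: 39 -> 47
Result: insert 44 as left child of 47
Final tree (level order): [39, 9, 47, 2, 20, 44, 49, None, None, 10, 30, None, None, None, None, None, 19]


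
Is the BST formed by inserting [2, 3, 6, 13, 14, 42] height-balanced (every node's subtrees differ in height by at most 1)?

Tree (level-order array): [2, None, 3, None, 6, None, 13, None, 14, None, 42]
Definition: a tree is height-balanced if, at every node, |h(left) - h(right)| <= 1 (empty subtree has height -1).
Bottom-up per-node check:
  node 42: h_left=-1, h_right=-1, diff=0 [OK], height=0
  node 14: h_left=-1, h_right=0, diff=1 [OK], height=1
  node 13: h_left=-1, h_right=1, diff=2 [FAIL (|-1-1|=2 > 1)], height=2
  node 6: h_left=-1, h_right=2, diff=3 [FAIL (|-1-2|=3 > 1)], height=3
  node 3: h_left=-1, h_right=3, diff=4 [FAIL (|-1-3|=4 > 1)], height=4
  node 2: h_left=-1, h_right=4, diff=5 [FAIL (|-1-4|=5 > 1)], height=5
Node 13 violates the condition: |-1 - 1| = 2 > 1.
Result: Not balanced


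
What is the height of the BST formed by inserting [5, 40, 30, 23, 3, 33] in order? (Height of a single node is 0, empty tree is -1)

Insertion order: [5, 40, 30, 23, 3, 33]
Tree (level-order array): [5, 3, 40, None, None, 30, None, 23, 33]
Compute height bottom-up (empty subtree = -1):
  height(3) = 1 + max(-1, -1) = 0
  height(23) = 1 + max(-1, -1) = 0
  height(33) = 1 + max(-1, -1) = 0
  height(30) = 1 + max(0, 0) = 1
  height(40) = 1 + max(1, -1) = 2
  height(5) = 1 + max(0, 2) = 3
Height = 3


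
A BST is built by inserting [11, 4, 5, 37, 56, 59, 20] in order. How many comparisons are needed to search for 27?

Search path for 27: 11 -> 37 -> 20
Found: False
Comparisons: 3


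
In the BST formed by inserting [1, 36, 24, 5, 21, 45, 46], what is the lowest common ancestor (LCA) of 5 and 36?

Tree insertion order: [1, 36, 24, 5, 21, 45, 46]
Tree (level-order array): [1, None, 36, 24, 45, 5, None, None, 46, None, 21]
In a BST, the LCA of p=5, q=36 is the first node v on the
root-to-leaf path with p <= v <= q (go left if both < v, right if both > v).
Walk from root:
  at 1: both 5 and 36 > 1, go right
  at 36: 5 <= 36 <= 36, this is the LCA
LCA = 36


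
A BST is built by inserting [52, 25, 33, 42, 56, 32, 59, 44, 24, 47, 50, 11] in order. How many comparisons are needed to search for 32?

Search path for 32: 52 -> 25 -> 33 -> 32
Found: True
Comparisons: 4


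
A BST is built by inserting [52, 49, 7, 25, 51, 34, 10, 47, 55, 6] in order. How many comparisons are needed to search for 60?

Search path for 60: 52 -> 55
Found: False
Comparisons: 2


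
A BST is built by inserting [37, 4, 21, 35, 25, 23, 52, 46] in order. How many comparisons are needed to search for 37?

Search path for 37: 37
Found: True
Comparisons: 1


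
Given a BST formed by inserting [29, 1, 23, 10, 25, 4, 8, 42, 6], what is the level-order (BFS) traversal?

Tree insertion order: [29, 1, 23, 10, 25, 4, 8, 42, 6]
Tree (level-order array): [29, 1, 42, None, 23, None, None, 10, 25, 4, None, None, None, None, 8, 6]
BFS from the root, enqueuing left then right child of each popped node:
  queue [29] -> pop 29, enqueue [1, 42], visited so far: [29]
  queue [1, 42] -> pop 1, enqueue [23], visited so far: [29, 1]
  queue [42, 23] -> pop 42, enqueue [none], visited so far: [29, 1, 42]
  queue [23] -> pop 23, enqueue [10, 25], visited so far: [29, 1, 42, 23]
  queue [10, 25] -> pop 10, enqueue [4], visited so far: [29, 1, 42, 23, 10]
  queue [25, 4] -> pop 25, enqueue [none], visited so far: [29, 1, 42, 23, 10, 25]
  queue [4] -> pop 4, enqueue [8], visited so far: [29, 1, 42, 23, 10, 25, 4]
  queue [8] -> pop 8, enqueue [6], visited so far: [29, 1, 42, 23, 10, 25, 4, 8]
  queue [6] -> pop 6, enqueue [none], visited so far: [29, 1, 42, 23, 10, 25, 4, 8, 6]
Result: [29, 1, 42, 23, 10, 25, 4, 8, 6]


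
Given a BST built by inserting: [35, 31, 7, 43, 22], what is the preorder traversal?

Tree insertion order: [35, 31, 7, 43, 22]
Tree (level-order array): [35, 31, 43, 7, None, None, None, None, 22]
Preorder traversal: [35, 31, 7, 22, 43]


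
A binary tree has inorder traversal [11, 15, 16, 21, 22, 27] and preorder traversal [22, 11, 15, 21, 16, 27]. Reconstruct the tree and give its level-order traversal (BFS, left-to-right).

Inorder:  [11, 15, 16, 21, 22, 27]
Preorder: [22, 11, 15, 21, 16, 27]
Algorithm: preorder visits root first, so consume preorder in order;
for each root, split the current inorder slice at that value into
left-subtree inorder and right-subtree inorder, then recurse.
Recursive splits:
  root=22; inorder splits into left=[11, 15, 16, 21], right=[27]
  root=11; inorder splits into left=[], right=[15, 16, 21]
  root=15; inorder splits into left=[], right=[16, 21]
  root=21; inorder splits into left=[16], right=[]
  root=16; inorder splits into left=[], right=[]
  root=27; inorder splits into left=[], right=[]
Reconstructed level-order: [22, 11, 27, 15, 21, 16]


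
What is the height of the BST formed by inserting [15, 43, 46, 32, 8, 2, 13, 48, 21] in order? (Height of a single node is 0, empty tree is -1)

Insertion order: [15, 43, 46, 32, 8, 2, 13, 48, 21]
Tree (level-order array): [15, 8, 43, 2, 13, 32, 46, None, None, None, None, 21, None, None, 48]
Compute height bottom-up (empty subtree = -1):
  height(2) = 1 + max(-1, -1) = 0
  height(13) = 1 + max(-1, -1) = 0
  height(8) = 1 + max(0, 0) = 1
  height(21) = 1 + max(-1, -1) = 0
  height(32) = 1 + max(0, -1) = 1
  height(48) = 1 + max(-1, -1) = 0
  height(46) = 1 + max(-1, 0) = 1
  height(43) = 1 + max(1, 1) = 2
  height(15) = 1 + max(1, 2) = 3
Height = 3


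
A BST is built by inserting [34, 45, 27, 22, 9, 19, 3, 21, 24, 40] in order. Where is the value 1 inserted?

Starting tree (level order): [34, 27, 45, 22, None, 40, None, 9, 24, None, None, 3, 19, None, None, None, None, None, 21]
Insertion path: 34 -> 27 -> 22 -> 9 -> 3
Result: insert 1 as left child of 3
Final tree (level order): [34, 27, 45, 22, None, 40, None, 9, 24, None, None, 3, 19, None, None, 1, None, None, 21]
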